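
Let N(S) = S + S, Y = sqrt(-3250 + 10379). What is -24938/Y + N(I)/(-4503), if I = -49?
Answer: 98/4503 - 24938*sqrt(7129)/7129 ≈ -295.34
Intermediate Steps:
Y = sqrt(7129) ≈ 84.433
N(S) = 2*S
-24938/Y + N(I)/(-4503) = -24938*sqrt(7129)/7129 + (2*(-49))/(-4503) = -24938*sqrt(7129)/7129 - 98*(-1/4503) = -24938*sqrt(7129)/7129 + 98/4503 = 98/4503 - 24938*sqrt(7129)/7129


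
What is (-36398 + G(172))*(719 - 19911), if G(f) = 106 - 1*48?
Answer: 697437280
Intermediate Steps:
G(f) = 58 (G(f) = 106 - 48 = 58)
(-36398 + G(172))*(719 - 19911) = (-36398 + 58)*(719 - 19911) = -36340*(-19192) = 697437280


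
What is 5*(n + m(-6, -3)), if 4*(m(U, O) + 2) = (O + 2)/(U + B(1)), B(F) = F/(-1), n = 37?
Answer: 4905/28 ≈ 175.18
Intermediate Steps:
B(F) = -F (B(F) = F*(-1) = -F)
m(U, O) = -2 + (2 + O)/(4*(-1 + U)) (m(U, O) = -2 + ((O + 2)/(U - 1*1))/4 = -2 + ((2 + O)/(U - 1))/4 = -2 + ((2 + O)/(-1 + U))/4 = -2 + (2 + O)/(4*(-1 + U)))
5*(n + m(-6, -3)) = 5*(37 + (10 - 3 - 8*(-6))/(4*(-1 - 6))) = 5*(37 + (1/4)*(10 - 3 + 48)/(-7)) = 5*(37 + (1/4)*(-1/7)*55) = 5*(37 - 55/28) = 5*(981/28) = 4905/28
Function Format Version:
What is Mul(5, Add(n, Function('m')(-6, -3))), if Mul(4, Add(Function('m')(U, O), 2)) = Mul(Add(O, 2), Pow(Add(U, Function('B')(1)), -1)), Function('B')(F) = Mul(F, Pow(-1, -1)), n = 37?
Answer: Rational(4905, 28) ≈ 175.18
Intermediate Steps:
Function('B')(F) = Mul(-1, F) (Function('B')(F) = Mul(F, -1) = Mul(-1, F))
Function('m')(U, O) = Add(-2, Mul(Rational(1, 4), Pow(Add(-1, U), -1), Add(2, O))) (Function('m')(U, O) = Add(-2, Mul(Rational(1, 4), Mul(Add(O, 2), Pow(Add(U, Mul(-1, 1)), -1)))) = Add(-2, Mul(Rational(1, 4), Mul(Add(2, O), Pow(Add(U, -1), -1)))) = Add(-2, Mul(Rational(1, 4), Mul(Add(2, O), Pow(Add(-1, U), -1)))) = Add(-2, Mul(Rational(1, 4), Mul(Pow(Add(-1, U), -1), Add(2, O)))) = Add(-2, Mul(Rational(1, 4), Pow(Add(-1, U), -1), Add(2, O))))
Mul(5, Add(n, Function('m')(-6, -3))) = Mul(5, Add(37, Mul(Rational(1, 4), Pow(Add(-1, -6), -1), Add(10, -3, Mul(-8, -6))))) = Mul(5, Add(37, Mul(Rational(1, 4), Pow(-7, -1), Add(10, -3, 48)))) = Mul(5, Add(37, Mul(Rational(1, 4), Rational(-1, 7), 55))) = Mul(5, Add(37, Rational(-55, 28))) = Mul(5, Rational(981, 28)) = Rational(4905, 28)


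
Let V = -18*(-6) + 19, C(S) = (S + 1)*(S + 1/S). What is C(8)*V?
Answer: 74295/8 ≈ 9286.9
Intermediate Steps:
C(S) = (1 + S)*(S + 1/S)
V = 127 (V = 108 + 19 = 127)
C(8)*V = (1 + 8 + 1/8 + 8**2)*127 = (1 + 8 + 1/8 + 64)*127 = (585/8)*127 = 74295/8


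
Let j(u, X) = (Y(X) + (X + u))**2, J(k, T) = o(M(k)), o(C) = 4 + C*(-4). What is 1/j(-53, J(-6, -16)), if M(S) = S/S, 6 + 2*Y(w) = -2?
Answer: 1/3249 ≈ 0.00030779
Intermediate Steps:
Y(w) = -4 (Y(w) = -3 + (1/2)*(-2) = -3 - 1 = -4)
M(S) = 1
o(C) = 4 - 4*C
J(k, T) = 0 (J(k, T) = 4 - 4*1 = 4 - 4 = 0)
j(u, X) = (-4 + X + u)**2 (j(u, X) = (-4 + (X + u))**2 = (-4 + X + u)**2)
1/j(-53, J(-6, -16)) = 1/((-4 + 0 - 53)**2) = 1/((-57)**2) = 1/3249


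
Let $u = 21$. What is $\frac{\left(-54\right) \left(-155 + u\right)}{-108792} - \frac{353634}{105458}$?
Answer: $- \frac{544939503}{159347038} \approx -3.4198$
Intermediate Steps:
$\frac{\left(-54\right) \left(-155 + u\right)}{-108792} - \frac{353634}{105458} = \frac{\left(-54\right) \left(-155 + 21\right)}{-108792} - \frac{353634}{105458} = \left(-54\right) \left(-134\right) \left(- \frac{1}{108792}\right) - \frac{176817}{52729} = 7236 \left(- \frac{1}{108792}\right) - \frac{176817}{52729} = - \frac{201}{3022} - \frac{176817}{52729} = - \frac{544939503}{159347038}$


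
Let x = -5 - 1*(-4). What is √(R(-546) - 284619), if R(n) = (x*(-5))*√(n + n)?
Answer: √(-284619 + 10*I*√273) ≈ 0.155 + 533.5*I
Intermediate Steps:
x = -1 (x = -5 + 4 = -1)
R(n) = 5*√2*√n (R(n) = (-1*(-5))*√(n + n) = 5*√(2*n) = 5*(√2*√n) = 5*√2*√n)
√(R(-546) - 284619) = √(5*√2*√(-546) - 284619) = √(5*√2*(I*√546) - 284619) = √(10*I*√273 - 284619) = √(-284619 + 10*I*√273)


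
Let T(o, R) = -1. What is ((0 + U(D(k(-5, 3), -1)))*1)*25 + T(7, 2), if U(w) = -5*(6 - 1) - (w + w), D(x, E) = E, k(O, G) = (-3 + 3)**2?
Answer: -576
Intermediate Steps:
k(O, G) = 0 (k(O, G) = 0**2 = 0)
U(w) = -25 - 2*w (U(w) = -5*5 - 2*w = -25 - 2*w)
((0 + U(D(k(-5, 3), -1)))*1)*25 + T(7, 2) = ((0 + (-25 - 2*(-1)))*1)*25 - 1 = ((0 + (-25 + 2))*1)*25 - 1 = ((0 - 23)*1)*25 - 1 = -23*1*25 - 1 = -23*25 - 1 = -575 - 1 = -576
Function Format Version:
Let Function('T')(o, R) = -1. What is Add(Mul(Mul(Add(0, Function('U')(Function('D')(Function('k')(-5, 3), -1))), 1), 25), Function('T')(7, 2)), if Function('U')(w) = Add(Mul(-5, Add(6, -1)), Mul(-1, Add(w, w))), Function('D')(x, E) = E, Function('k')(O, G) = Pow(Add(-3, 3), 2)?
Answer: -576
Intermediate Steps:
Function('k')(O, G) = 0 (Function('k')(O, G) = Pow(0, 2) = 0)
Function('U')(w) = Add(-25, Mul(-2, w)) (Function('U')(w) = Add(Mul(-5, 5), Mul(-1, Mul(2, w))) = Add(-25, Mul(-2, w)))
Add(Mul(Mul(Add(0, Function('U')(Function('D')(Function('k')(-5, 3), -1))), 1), 25), Function('T')(7, 2)) = Add(Mul(Mul(Add(0, Add(-25, Mul(-2, -1))), 1), 25), -1) = Add(Mul(Mul(Add(0, Add(-25, 2)), 1), 25), -1) = Add(Mul(Mul(Add(0, -23), 1), 25), -1) = Add(Mul(Mul(-23, 1), 25), -1) = Add(Mul(-23, 25), -1) = Add(-575, -1) = -576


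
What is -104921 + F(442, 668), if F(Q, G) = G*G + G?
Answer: 341971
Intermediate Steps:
F(Q, G) = G + G² (F(Q, G) = G² + G = G + G²)
-104921 + F(442, 668) = -104921 + 668*(1 + 668) = -104921 + 668*669 = -104921 + 446892 = 341971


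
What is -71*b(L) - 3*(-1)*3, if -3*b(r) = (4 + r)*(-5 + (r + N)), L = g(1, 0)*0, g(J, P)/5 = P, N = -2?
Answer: -1961/3 ≈ -653.67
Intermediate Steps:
g(J, P) = 5*P
L = 0 (L = (5*0)*0 = 0*0 = 0)
b(r) = -(-7 + r)*(4 + r)/3 (b(r) = -(4 + r)*(-5 + (r - 2))/3 = -(4 + r)*(-5 + (-2 + r))/3 = -(4 + r)*(-7 + r)/3 = -(-7 + r)*(4 + r)/3)
-71*b(L) - 3*(-1)*3 = -71*(28/3 + 0 - ⅓*0²) - 3*(-1)*3 = -71*(28/3 + 0 - ⅓*0) + 3*3 = -71*(28/3 + 0 + 0) + 9 = -71*28/3 + 9 = -1988/3 + 9 = -1961/3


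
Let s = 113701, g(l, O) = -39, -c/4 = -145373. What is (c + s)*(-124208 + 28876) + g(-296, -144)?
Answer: -66274139115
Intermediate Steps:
c = 581492 (c = -4*(-145373) = 581492)
(c + s)*(-124208 + 28876) + g(-296, -144) = (581492 + 113701)*(-124208 + 28876) - 39 = 695193*(-95332) - 39 = -66274139076 - 39 = -66274139115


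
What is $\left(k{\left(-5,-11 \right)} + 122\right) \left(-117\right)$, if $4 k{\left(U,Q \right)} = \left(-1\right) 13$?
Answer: $- \frac{55575}{4} \approx -13894.0$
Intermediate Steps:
$k{\left(U,Q \right)} = - \frac{13}{4}$ ($k{\left(U,Q \right)} = \frac{\left(-1\right) 13}{4} = \frac{1}{4} \left(-13\right) = - \frac{13}{4}$)
$\left(k{\left(-5,-11 \right)} + 122\right) \left(-117\right) = \left(- \frac{13}{4} + 122\right) \left(-117\right) = \frac{475}{4} \left(-117\right) = - \frac{55575}{4}$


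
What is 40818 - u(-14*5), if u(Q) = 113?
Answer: 40705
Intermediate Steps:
40818 - u(-14*5) = 40818 - 1*113 = 40818 - 113 = 40705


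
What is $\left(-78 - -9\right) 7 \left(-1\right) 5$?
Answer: $2415$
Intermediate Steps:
$\left(-78 - -9\right) 7 \left(-1\right) 5 = \left(-78 + 9\right) \left(\left(-7\right) 5\right) = \left(-69\right) \left(-35\right) = 2415$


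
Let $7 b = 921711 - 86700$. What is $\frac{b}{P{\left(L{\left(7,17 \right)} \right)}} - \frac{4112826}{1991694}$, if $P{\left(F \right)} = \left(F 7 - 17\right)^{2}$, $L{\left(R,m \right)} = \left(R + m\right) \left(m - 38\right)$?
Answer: $- \frac{60023137289986}{29201279672075} \approx -2.0555$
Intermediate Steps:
$L{\left(R,m \right)} = \left(-38 + m\right) \left(R + m\right)$ ($L{\left(R,m \right)} = \left(R + m\right) \left(-38 + m\right) = \left(-38 + m\right) \left(R + m\right)$)
$P{\left(F \right)} = \left(-17 + 7 F\right)^{2}$ ($P{\left(F \right)} = \left(7 F - 17\right)^{2} = \left(-17 + 7 F\right)^{2}$)
$b = \frac{835011}{7}$ ($b = \frac{921711 - 86700}{7} = \frac{1}{7} \cdot 835011 = \frac{835011}{7} \approx 1.1929 \cdot 10^{5}$)
$\frac{b}{P{\left(L{\left(7,17 \right)} \right)}} - \frac{4112826}{1991694} = \frac{835011}{7 \left(-17 + 7 \left(17^{2} - 266 - 646 + 7 \cdot 17\right)\right)^{2}} - \frac{4112826}{1991694} = \frac{835011}{7 \left(-17 + 7 \left(289 - 266 - 646 + 119\right)\right)^{2}} - \frac{685471}{331949} = \frac{835011}{7 \left(-17 + 7 \left(-504\right)\right)^{2}} - \frac{685471}{331949} = \frac{835011}{7 \left(-17 - 3528\right)^{2}} - \frac{685471}{331949} = \frac{835011}{7 \left(-3545\right)^{2}} - \frac{685471}{331949} = \frac{835011}{7 \cdot 12567025} - \frac{685471}{331949} = \frac{835011}{7} \cdot \frac{1}{12567025} - \frac{685471}{331949} = \frac{835011}{87969175} - \frac{685471}{331949} = - \frac{60023137289986}{29201279672075}$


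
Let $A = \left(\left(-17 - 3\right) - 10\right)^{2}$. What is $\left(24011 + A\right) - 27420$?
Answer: $-2509$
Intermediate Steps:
$A = 900$ ($A = \left(\left(-17 - 3\right) - 10\right)^{2} = \left(-20 - 10\right)^{2} = \left(-30\right)^{2} = 900$)
$\left(24011 + A\right) - 27420 = \left(24011 + 900\right) - 27420 = 24911 - 27420 = -2509$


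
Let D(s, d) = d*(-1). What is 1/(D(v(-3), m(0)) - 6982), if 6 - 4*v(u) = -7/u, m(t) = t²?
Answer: -1/6982 ≈ -0.00014323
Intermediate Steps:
v(u) = 3/2 + 7/(4*u) (v(u) = 3/2 - (-7)/(4*u) = 3/2 + 7/(4*u))
D(s, d) = -d
1/(D(v(-3), m(0)) - 6982) = 1/(-1*0² - 6982) = 1/(-1*0 - 6982) = 1/(0 - 6982) = 1/(-6982) = -1/6982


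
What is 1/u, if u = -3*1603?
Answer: -1/4809 ≈ -0.00020794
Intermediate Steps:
u = -4809
1/u = 1/(-4809) = -1/4809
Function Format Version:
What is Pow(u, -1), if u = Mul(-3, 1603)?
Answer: Rational(-1, 4809) ≈ -0.00020794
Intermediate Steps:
u = -4809
Pow(u, -1) = Pow(-4809, -1) = Rational(-1, 4809)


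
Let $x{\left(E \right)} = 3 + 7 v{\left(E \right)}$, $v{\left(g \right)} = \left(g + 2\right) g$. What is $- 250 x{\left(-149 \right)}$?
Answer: $-38331000$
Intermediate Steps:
$v{\left(g \right)} = g \left(2 + g\right)$ ($v{\left(g \right)} = \left(2 + g\right) g = g \left(2 + g\right)$)
$x{\left(E \right)} = 3 + 7 E \left(2 + E\right)$
$- 250 x{\left(-149 \right)} = - 250 \left(3 + 7 \left(-149\right) \left(2 - 149\right)\right) = - 250 \left(3 + 7 \left(-149\right) \left(-147\right)\right) = - 250 \left(3 + 153321\right) = \left(-250\right) 153324 = -38331000$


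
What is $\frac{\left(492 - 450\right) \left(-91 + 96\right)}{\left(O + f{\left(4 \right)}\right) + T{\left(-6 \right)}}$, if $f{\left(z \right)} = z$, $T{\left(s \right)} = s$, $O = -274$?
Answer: $- \frac{35}{46} \approx -0.76087$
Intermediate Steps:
$\frac{\left(492 - 450\right) \left(-91 + 96\right)}{\left(O + f{\left(4 \right)}\right) + T{\left(-6 \right)}} = \frac{\left(492 - 450\right) \left(-91 + 96\right)}{\left(-274 + 4\right) - 6} = \frac{42 \cdot 5}{-270 - 6} = \frac{210}{-276} = 210 \left(- \frac{1}{276}\right) = - \frac{35}{46}$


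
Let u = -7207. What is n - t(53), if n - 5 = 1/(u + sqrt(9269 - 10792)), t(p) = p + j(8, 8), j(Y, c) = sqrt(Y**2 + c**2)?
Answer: (-345937*I - 48*sqrt(1523) - 8*sqrt(3046) - 57656*I*sqrt(2))/(sqrt(1523) + 7207*I) ≈ -59.314 - 7.5158e-7*I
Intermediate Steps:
t(p) = p + 8*sqrt(2) (t(p) = p + sqrt(8**2 + 8**2) = p + sqrt(64 + 64) = p + sqrt(128) = p + 8*sqrt(2))
n = 5 + 1/(-7207 + I*sqrt(1523)) (n = 5 + 1/(-7207 + sqrt(9269 - 10792)) = 5 + 1/(-7207 + sqrt(-1523)) = 5 + 1/(-7207 + I*sqrt(1523)) ≈ 4.9999 - 7.5133e-7*I)
n - t(53) = (259704653/51942372 - I*sqrt(1523)/51942372) - (53 + 8*sqrt(2)) = (259704653/51942372 - I*sqrt(1523)/51942372) + (-53 - 8*sqrt(2)) = -2493241063/51942372 - 8*sqrt(2) - I*sqrt(1523)/51942372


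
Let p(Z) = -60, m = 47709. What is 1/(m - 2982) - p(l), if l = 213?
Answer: 2683621/44727 ≈ 60.000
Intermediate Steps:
1/(m - 2982) - p(l) = 1/(47709 - 2982) - 1*(-60) = 1/44727 + 60 = 2683621/44727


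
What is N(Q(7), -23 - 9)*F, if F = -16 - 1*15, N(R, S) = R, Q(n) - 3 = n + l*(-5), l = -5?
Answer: -1085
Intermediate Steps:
Q(n) = 28 + n (Q(n) = 3 + (n - 5*(-5)) = 3 + (n + 25) = 3 + (25 + n) = 28 + n)
F = -31 (F = -16 - 15 = -31)
N(Q(7), -23 - 9)*F = (28 + 7)*(-31) = 35*(-31) = -1085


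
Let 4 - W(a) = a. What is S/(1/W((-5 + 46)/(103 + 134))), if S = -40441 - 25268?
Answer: -19866021/79 ≈ -2.5147e+5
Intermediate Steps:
W(a) = 4 - a
S = -65709
S/(1/W((-5 + 46)/(103 + 134))) = -(262836 - 65709*(-5 + 46)/(103 + 134)) = -65709/(1/(4 - 41/237)) = -65709/(1/(907/237)) = -65709/237/907 = -65709*907/237 = -19866021/79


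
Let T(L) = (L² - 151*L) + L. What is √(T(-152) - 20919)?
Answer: √24985 ≈ 158.07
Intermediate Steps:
T(L) = L² - 150*L
√(T(-152) - 20919) = √(-152*(-150 - 152) - 20919) = √(-152*(-302) - 20919) = √(45904 - 20919) = √24985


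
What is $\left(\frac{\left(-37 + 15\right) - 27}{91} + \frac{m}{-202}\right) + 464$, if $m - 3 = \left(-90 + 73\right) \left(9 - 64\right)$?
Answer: $\frac{602428}{1313} \approx 458.82$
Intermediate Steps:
$m = 938$ ($m = 3 + \left(-90 + 73\right) \left(9 - 64\right) = 3 - -935 = 3 + 935 = 938$)
$\left(\frac{\left(-37 + 15\right) - 27}{91} + \frac{m}{-202}\right) + 464 = \left(\frac{\left(-37 + 15\right) - 27}{91} + \frac{938}{-202}\right) + 464 = \left(\left(-22 - 27\right) \frac{1}{91} + 938 \left(- \frac{1}{202}\right)\right) + 464 = \left(\left(-49\right) \frac{1}{91} - \frac{469}{101}\right) + 464 = \left(- \frac{7}{13} - \frac{469}{101}\right) + 464 = - \frac{6804}{1313} + 464 = \frac{602428}{1313}$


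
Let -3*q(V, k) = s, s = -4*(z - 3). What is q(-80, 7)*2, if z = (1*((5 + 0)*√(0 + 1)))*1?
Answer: 16/3 ≈ 5.3333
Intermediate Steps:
z = 5 (z = (1*(5*√1))*1 = (1*(5*1))*1 = (1*5)*1 = 5*1 = 5)
s = -8 (s = -4*(5 - 3) = -4*2 = -8)
q(V, k) = 8/3 (q(V, k) = -⅓*(-8) = 8/3)
q(-80, 7)*2 = (8/3)*2 = 16/3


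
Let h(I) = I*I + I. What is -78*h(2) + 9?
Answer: -459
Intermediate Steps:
h(I) = I + I**2 (h(I) = I**2 + I = I + I**2)
-78*h(2) + 9 = -156*(1 + 2) + 9 = -156*3 + 9 = -78*6 + 9 = -468 + 9 = -459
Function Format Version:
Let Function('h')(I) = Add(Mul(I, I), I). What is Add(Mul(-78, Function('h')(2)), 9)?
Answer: -459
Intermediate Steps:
Function('h')(I) = Add(I, Pow(I, 2)) (Function('h')(I) = Add(Pow(I, 2), I) = Add(I, Pow(I, 2)))
Add(Mul(-78, Function('h')(2)), 9) = Add(Mul(-78, Mul(2, Add(1, 2))), 9) = Add(Mul(-78, Mul(2, 3)), 9) = Add(Mul(-78, 6), 9) = Add(-468, 9) = -459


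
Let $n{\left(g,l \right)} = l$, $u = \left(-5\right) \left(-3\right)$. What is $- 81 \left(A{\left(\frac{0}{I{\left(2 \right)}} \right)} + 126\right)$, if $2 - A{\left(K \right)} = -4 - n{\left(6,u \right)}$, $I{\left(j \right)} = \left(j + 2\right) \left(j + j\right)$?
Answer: $-11907$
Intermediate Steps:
$u = 15$
$I{\left(j \right)} = 2 j \left(2 + j\right)$ ($I{\left(j \right)} = \left(2 + j\right) 2 j = 2 j \left(2 + j\right)$)
$A{\left(K \right)} = 21$ ($A{\left(K \right)} = 2 - \left(-4 - 15\right) = 2 - -19 = 2 + 19 = 21$)
$- 81 \left(A{\left(\frac{0}{I{\left(2 \right)}} \right)} + 126\right) = - 81 \left(21 + 126\right) = \left(-81\right) 147 = -11907$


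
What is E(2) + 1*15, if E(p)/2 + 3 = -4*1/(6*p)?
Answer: 25/3 ≈ 8.3333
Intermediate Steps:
E(p) = -6 - 4/(3*p) (E(p) = -6 + 2*(-4*1/(6*p)) = -6 + 2*(-2/(3*p)) = -6 - 4/(3*p))
E(2) + 1*15 = (-6 - 4/3/2) + 1*15 = (-6 - 4/3*½) + 15 = (-6 - ⅔) + 15 = -20/3 + 15 = 25/3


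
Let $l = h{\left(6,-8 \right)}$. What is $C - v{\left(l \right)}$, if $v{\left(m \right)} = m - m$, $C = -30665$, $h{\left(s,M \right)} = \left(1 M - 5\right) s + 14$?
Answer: $-30665$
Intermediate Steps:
$h{\left(s,M \right)} = 14 + s \left(-5 + M\right)$ ($h{\left(s,M \right)} = \left(M - 5\right) s + 14 = \left(-5 + M\right) s + 14 = s \left(-5 + M\right) + 14 = 14 + s \left(-5 + M\right)$)
$l = -64$ ($l = 14 - 30 - 48 = -64$)
$v{\left(m \right)} = 0$
$C - v{\left(l \right)} = -30665 - 0 = -30665 + 0 = -30665$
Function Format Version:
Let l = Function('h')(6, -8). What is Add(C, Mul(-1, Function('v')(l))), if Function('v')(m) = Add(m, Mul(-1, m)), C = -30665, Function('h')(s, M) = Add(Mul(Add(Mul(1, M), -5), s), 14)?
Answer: -30665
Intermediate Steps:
Function('h')(s, M) = Add(14, Mul(s, Add(-5, M))) (Function('h')(s, M) = Add(Mul(Add(M, -5), s), 14) = Add(Mul(Add(-5, M), s), 14) = Add(Mul(s, Add(-5, M)), 14) = Add(14, Mul(s, Add(-5, M))))
l = -64 (l = Add(14, Mul(-5, 6), Mul(-8, 6)) = Add(14, -30, -48) = -64)
Function('v')(m) = 0
Add(C, Mul(-1, Function('v')(l))) = Add(-30665, Mul(-1, 0)) = Add(-30665, 0) = -30665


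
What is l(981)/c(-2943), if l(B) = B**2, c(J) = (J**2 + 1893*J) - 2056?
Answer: 962361/3088094 ≈ 0.31164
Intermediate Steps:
c(J) = -2056 + J**2 + 1893*J
l(981)/c(-2943) = 981**2/(-2056 + (-2943)**2 + 1893*(-2943)) = 962361/(-2056 + 8661249 - 5571099) = 962361/3088094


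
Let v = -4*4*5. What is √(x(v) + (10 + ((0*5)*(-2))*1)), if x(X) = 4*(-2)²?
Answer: √26 ≈ 5.0990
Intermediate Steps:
v = -80 (v = -16*5 = -80)
x(X) = 16 (x(X) = 4*4 = 16)
√(x(v) + (10 + ((0*5)*(-2))*1)) = √(16 + (10 + ((0*5)*(-2))*1)) = √(16 + (10 + (0*(-2))*1)) = √(16 + (10 + 0*1)) = √(16 + (10 + 0)) = √(16 + 10) = √26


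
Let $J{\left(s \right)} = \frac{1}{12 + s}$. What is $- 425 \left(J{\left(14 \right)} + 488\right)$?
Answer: $- \frac{5392825}{26} \approx -2.0742 \cdot 10^{5}$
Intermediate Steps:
$- 425 \left(J{\left(14 \right)} + 488\right) = - 425 \left(\frac{1}{12 + 14} + 488\right) = - 425 \left(\frac{1}{26} + 488\right) = \left(-425\right) \frac{12689}{26} = - \frac{5392825}{26}$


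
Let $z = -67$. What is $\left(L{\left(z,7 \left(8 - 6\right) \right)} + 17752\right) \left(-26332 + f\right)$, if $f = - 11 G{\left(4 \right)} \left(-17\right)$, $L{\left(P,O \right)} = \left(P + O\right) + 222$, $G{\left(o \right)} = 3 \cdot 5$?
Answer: $-421627367$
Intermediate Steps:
$G{\left(o \right)} = 15$
$L{\left(P,O \right)} = 222 + O + P$ ($L{\left(P,O \right)} = \left(O + P\right) + 222 = 222 + O + P$)
$f = 2805$ ($f = \left(-11\right) 15 \left(-17\right) = \left(-165\right) \left(-17\right) = 2805$)
$\left(L{\left(z,7 \left(8 - 6\right) \right)} + 17752\right) \left(-26332 + f\right) = \left(\left(222 + 7 \left(8 - 6\right) - 67\right) + 17752\right) \left(-26332 + 2805\right) = \left(\left(222 + 7 \cdot 2 - 67\right) + 17752\right) \left(-23527\right) = \left(\left(222 + 14 - 67\right) + 17752\right) \left(-23527\right) = \left(169 + 17752\right) \left(-23527\right) = 17921 \left(-23527\right) = -421627367$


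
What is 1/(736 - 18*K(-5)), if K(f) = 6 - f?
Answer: 1/538 ≈ 0.0018587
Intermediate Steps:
1/(736 - 18*K(-5)) = 1/(736 - 18*(6 - 1*(-5))) = 1/(736 - 18*(6 + 5)) = 1/(736 - 18*11) = 1/(736 - 198) = 1/538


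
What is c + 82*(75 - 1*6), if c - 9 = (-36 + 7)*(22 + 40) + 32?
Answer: 3901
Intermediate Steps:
c = -1757 (c = 9 + ((-36 + 7)*(22 + 40) + 32) = 9 + (-29*62 + 32) = 9 + (-1798 + 32) = 9 - 1766 = -1757)
c + 82*(75 - 1*6) = -1757 + 82*(75 - 1*6) = -1757 + 82*(75 - 6) = -1757 + 82*69 = -1757 + 5658 = 3901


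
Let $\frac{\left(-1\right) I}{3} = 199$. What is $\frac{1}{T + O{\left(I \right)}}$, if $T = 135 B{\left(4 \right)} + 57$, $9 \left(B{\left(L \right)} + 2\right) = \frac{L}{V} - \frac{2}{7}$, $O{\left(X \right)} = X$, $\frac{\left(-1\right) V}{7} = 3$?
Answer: $- \frac{7}{5720} \approx -0.0012238$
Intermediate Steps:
$V = -21$ ($V = \left(-7\right) 3 = -21$)
$I = -597$ ($I = \left(-3\right) 199 = -597$)
$B{\left(L \right)} = - \frac{128}{63} - \frac{L}{189}$ ($B{\left(L \right)} = -2 + \frac{\frac{L}{-21} - \frac{2}{7}}{9} = -2 + \frac{L \left(- \frac{1}{21}\right) - \frac{2}{7}}{9} = -2 + \frac{- \frac{L}{21} - \frac{2}{7}}{9} = -2 + \frac{- \frac{2}{7} - \frac{L}{21}}{9} = -2 - \left(\frac{2}{63} + \frac{L}{189}\right) = - \frac{128}{63} - \frac{L}{189}$)
$T = - \frac{1541}{7}$ ($T = 135 \left(- \frac{128}{63} - \frac{4}{189}\right) + 57 = 135 \left(- \frac{388}{189}\right) + 57 = - \frac{1940}{7} + 57 = - \frac{1541}{7} \approx -220.14$)
$\frac{1}{T + O{\left(I \right)}} = \frac{1}{- \frac{1541}{7} - 597} = \frac{1}{- \frac{5720}{7}} = - \frac{7}{5720}$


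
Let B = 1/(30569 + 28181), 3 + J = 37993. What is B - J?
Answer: -2231912499/58750 ≈ -37990.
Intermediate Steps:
J = 37990 (J = -3 + 37993 = 37990)
B = 1/58750 ≈ 1.7021e-5
B - J = 1/58750 - 1*37990 = 1/58750 - 37990 = -2231912499/58750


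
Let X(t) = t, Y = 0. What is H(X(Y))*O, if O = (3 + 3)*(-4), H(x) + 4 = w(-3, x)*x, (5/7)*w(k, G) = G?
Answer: 96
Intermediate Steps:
w(k, G) = 7*G/5
H(x) = -4 + 7*x**2/5 (H(x) = -4 + (7*x/5)*x = -4 + 7*x**2/5)
O = -24 (O = 6*(-4) = -24)
H(X(Y))*O = (-4 + (7/5)*0**2)*(-24) = (-4 + (7/5)*0)*(-24) = (-4 + 0)*(-24) = -4*(-24) = 96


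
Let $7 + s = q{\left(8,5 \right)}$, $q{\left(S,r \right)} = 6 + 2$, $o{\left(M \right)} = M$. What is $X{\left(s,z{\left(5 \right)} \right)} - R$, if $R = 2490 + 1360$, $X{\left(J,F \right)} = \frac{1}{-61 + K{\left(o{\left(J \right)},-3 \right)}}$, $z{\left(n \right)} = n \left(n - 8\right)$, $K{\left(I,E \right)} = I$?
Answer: $- \frac{231001}{60} \approx -3850.0$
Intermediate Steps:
$q{\left(S,r \right)} = 8$
$s = 1$ ($s = -7 + 8 = 1$)
$z{\left(n \right)} = n \left(-8 + n\right)$
$X{\left(J,F \right)} = \frac{1}{-61 + J}$
$R = 3850$
$X{\left(s,z{\left(5 \right)} \right)} - R = \frac{1}{-61 + 1} - 3850 = \frac{1}{-60} - 3850 = - \frac{1}{60} - 3850 = - \frac{231001}{60}$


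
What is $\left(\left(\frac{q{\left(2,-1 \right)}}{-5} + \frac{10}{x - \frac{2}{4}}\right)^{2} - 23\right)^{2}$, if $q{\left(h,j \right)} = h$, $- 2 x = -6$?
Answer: $\frac{63001}{625} \approx 100.8$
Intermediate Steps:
$x = 3$ ($x = \left(- \frac{1}{2}\right) \left(-6\right) = 3$)
$\left(\left(\frac{q{\left(2,-1 \right)}}{-5} + \frac{10}{x - \frac{2}{4}}\right)^{2} - 23\right)^{2} = \left(\left(\frac{2}{-5} + \frac{10}{3 - \frac{2}{4}}\right)^{2} - 23\right)^{2} = \left(\left(2 \left(- \frac{1}{5}\right) + \frac{10}{3 - 2 \cdot \frac{1}{4}}\right)^{2} - 23\right)^{2} = \left(\left(- \frac{2}{5} + \frac{10}{3 - \frac{1}{2}}\right)^{2} - 23\right)^{2} = \left(\left(- \frac{2}{5} + \frac{10}{\frac{5}{2}}\right)^{2} - 23\right)^{2} = \left(\left(- \frac{2}{5} + 10 \cdot \frac{2}{5}\right)^{2} - 23\right)^{2} = \left(\left(- \frac{2}{5} + 4\right)^{2} - 23\right)^{2} = \left(\left(\frac{18}{5}\right)^{2} - 23\right)^{2} = \left(\frac{324}{25} - 23\right)^{2} = \left(- \frac{251}{25}\right)^{2} = \frac{63001}{625}$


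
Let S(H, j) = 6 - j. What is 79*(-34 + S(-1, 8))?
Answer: -2844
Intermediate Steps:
79*(-34 + S(-1, 8)) = 79*(-34 + (6 - 1*8)) = 79*(-34 + (6 - 8)) = 79*(-34 - 2) = 79*(-36) = -2844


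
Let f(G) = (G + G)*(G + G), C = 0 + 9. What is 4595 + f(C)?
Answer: 4919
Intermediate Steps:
C = 9
f(G) = 4*G² (f(G) = (2*G)*(2*G) = 4*G²)
4595 + f(C) = 4595 + 4*9² = 4595 + 4*81 = 4595 + 324 = 4919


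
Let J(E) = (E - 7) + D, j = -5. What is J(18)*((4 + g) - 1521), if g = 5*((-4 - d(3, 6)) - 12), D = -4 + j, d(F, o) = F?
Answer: -3224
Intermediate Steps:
D = -9 (D = -4 - 5 = -9)
J(E) = -16 + E (J(E) = (E - 7) - 9 = (-7 + E) - 9 = -16 + E)
g = -95 (g = 5*((-4 - 1*3) - 12) = 5*((-4 - 3) - 12) = 5*(-7 - 12) = 5*(-19) = -95)
J(18)*((4 + g) - 1521) = (-16 + 18)*((4 - 95) - 1521) = 2*(-91 - 1521) = 2*(-1612) = -3224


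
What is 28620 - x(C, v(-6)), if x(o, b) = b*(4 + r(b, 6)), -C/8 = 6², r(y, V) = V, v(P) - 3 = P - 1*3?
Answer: 28680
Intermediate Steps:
v(P) = P (v(P) = 3 + (P - 1*3) = 3 + (P - 3) = 3 + (-3 + P) = P)
C = -288 (C = -8*6² = -8*36 = -288)
x(o, b) = 10*b (x(o, b) = b*(4 + 6) = b*10 = 10*b)
28620 - x(C, v(-6)) = 28620 - 10*(-6) = 28620 - 1*(-60) = 28620 + 60 = 28680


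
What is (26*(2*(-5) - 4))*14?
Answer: -5096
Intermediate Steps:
(26*(2*(-5) - 4))*14 = (26*(-10 - 4))*14 = (26*(-14))*14 = -364*14 = -5096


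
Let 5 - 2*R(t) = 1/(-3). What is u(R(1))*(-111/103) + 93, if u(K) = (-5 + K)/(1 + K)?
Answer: 106146/1133 ≈ 93.686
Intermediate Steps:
R(t) = 8/3 (R(t) = 5/2 - 1/2/(-3) = 5/2 - 1/2*(-1/3) = 5/2 + 1/6 = 8/3)
u(K) = (-5 + K)/(1 + K)
u(R(1))*(-111/103) + 93 = ((-5 + 8/3)/(1 + 8/3))*(-111/103) + 93 = (-7/3/(11/3))*(-111*1/103) + 93 = ((3/11)*(-7/3))*(-111/103) + 93 = -7/11*(-111/103) + 93 = 777/1133 + 93 = 106146/1133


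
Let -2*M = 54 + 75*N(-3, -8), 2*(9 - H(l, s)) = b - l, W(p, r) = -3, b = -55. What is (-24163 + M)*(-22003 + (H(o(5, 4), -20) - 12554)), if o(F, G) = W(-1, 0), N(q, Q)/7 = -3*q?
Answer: 916645405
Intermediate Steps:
N(q, Q) = -21*q (N(q, Q) = 7*(-3*q) = -21*q)
o(F, G) = -3
H(l, s) = 73/2 + l/2 (H(l, s) = 9 - (-55 - l)/2 = 9 + (55/2 + l/2) = 73/2 + l/2)
M = -4779/2 (M = -(54 + 75*(-21*(-3)))/2 = -(54 + 75*63)/2 = -(54 + 4725)/2 = -½*4779 = -4779/2 ≈ -2389.5)
(-24163 + M)*(-22003 + (H(o(5, 4), -20) - 12554)) = (-24163 - 4779/2)*(-22003 + ((73/2 + (½)*(-3)) - 12554)) = -53105*(-22003 + ((73/2 - 3/2) - 12554))/2 = -53105*(-22003 + (35 - 12554))/2 = -53105*(-22003 - 12519)/2 = -53105/2*(-34522) = 916645405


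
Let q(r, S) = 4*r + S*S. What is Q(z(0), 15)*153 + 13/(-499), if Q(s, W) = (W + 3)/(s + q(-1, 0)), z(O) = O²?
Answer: -687149/998 ≈ -688.53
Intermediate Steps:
q(r, S) = S² + 4*r (q(r, S) = 4*r + S² = S² + 4*r)
Q(s, W) = (3 + W)/(-4 + s) (Q(s, W) = (W + 3)/(s + (0² + 4*(-1))) = (3 + W)/(s + (0 - 4)) = (3 + W)/(s - 4) = (3 + W)/(-4 + s))
Q(z(0), 15)*153 + 13/(-499) = ((3 + 15)/(-4 + 0²))*153 + 13/(-499) = (18/(-4 + 0))*153 + 13*(-1/499) = (18/(-4))*153 - 13/499 = -¼*18*153 - 13/499 = -9/2*153 - 13/499 = -1377/2 - 13/499 = -687149/998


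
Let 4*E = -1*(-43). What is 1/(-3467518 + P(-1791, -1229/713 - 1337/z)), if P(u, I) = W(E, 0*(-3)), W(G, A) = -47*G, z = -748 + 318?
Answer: -4/13872093 ≈ -2.8835e-7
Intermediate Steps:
z = -430
E = 43/4 (E = (-1*(-43))/4 = (¼)*43 = 43/4 ≈ 10.750)
P(u, I) = -2021/4 (P(u, I) = -47*43/4 = -2021/4)
1/(-3467518 + P(-1791, -1229/713 - 1337/z)) = 1/(-3467518 - 2021/4) = 1/(-13872093/4) = -4/13872093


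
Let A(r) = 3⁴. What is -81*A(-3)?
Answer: -6561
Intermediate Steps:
A(r) = 81
-81*A(-3) = -81*81 = -6561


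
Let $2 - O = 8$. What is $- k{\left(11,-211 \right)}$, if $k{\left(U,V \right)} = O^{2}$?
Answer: $-36$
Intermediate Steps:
$O = -6$ ($O = 2 - 8 = -6$)
$k{\left(U,V \right)} = 36$ ($k{\left(U,V \right)} = \left(-6\right)^{2} = 36$)
$- k{\left(11,-211 \right)} = \left(-1\right) 36 = -36$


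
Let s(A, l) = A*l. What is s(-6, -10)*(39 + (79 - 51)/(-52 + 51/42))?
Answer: 546740/237 ≈ 2306.9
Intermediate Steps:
s(-6, -10)*(39 + (79 - 51)/(-52 + 51/42)) = (-6*(-10))*(39 + (79 - 51)/(-52 + 51/42)) = 60*(39 + 28/(-52 + 51*(1/42))) = 60*(39 + 28/(-52 + 17/14)) = 60*(39 + 28/(-711/14)) = 60*(39 + 28*(-14/711)) = 60*(39 - 392/711) = 60*(27337/711) = 546740/237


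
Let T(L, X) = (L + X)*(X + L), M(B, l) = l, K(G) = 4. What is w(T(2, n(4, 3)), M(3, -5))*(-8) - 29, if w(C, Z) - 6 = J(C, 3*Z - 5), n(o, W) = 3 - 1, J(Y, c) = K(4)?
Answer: -109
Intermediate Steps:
J(Y, c) = 4
n(o, W) = 2
T(L, X) = (L + X)² (T(L, X) = (L + X)*(L + X) = (L + X)²)
w(C, Z) = 10 (w(C, Z) = 6 + 4 = 10)
w(T(2, n(4, 3)), M(3, -5))*(-8) - 29 = 10*(-8) - 29 = -80 - 29 = -109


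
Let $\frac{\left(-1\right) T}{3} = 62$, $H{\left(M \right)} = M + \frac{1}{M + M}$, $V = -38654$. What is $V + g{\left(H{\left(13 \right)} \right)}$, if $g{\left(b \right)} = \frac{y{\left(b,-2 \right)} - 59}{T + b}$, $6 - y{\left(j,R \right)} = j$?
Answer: $- \frac{173825321}{4497} \approx -38654.0$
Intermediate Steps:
$y{\left(j,R \right)} = 6 - j$
$H{\left(M \right)} = M + \frac{1}{2 M}$
$T = -186$ ($T = \left(-3\right) 62 = -186$)
$g{\left(b \right)} = \frac{-53 - b}{-186 + b}$ ($g{\left(b \right)} = \frac{\left(6 - b\right) - 59}{-186 + b} = \frac{-53 - b}{-186 + b}$)
$V + g{\left(H{\left(13 \right)} \right)} = -38654 + \frac{-53 - \left(13 + \frac{1}{2 \cdot 13}\right)}{-186 + \left(13 + \frac{1}{2 \cdot 13}\right)} = -38654 + \frac{-53 - \left(13 + \frac{1}{2} \cdot \frac{1}{13}\right)}{-186 + \left(13 + \frac{1}{2} \cdot \frac{1}{13}\right)} = -38654 + \frac{-53 - \left(13 + \frac{1}{26}\right)}{-186 + \left(13 + \frac{1}{26}\right)} = -38654 + \frac{-53 - \frac{339}{26}}{-186 + \frac{339}{26}} = -38654 + \frac{-53 - \frac{339}{26}}{- \frac{4497}{26}} = -38654 - - \frac{1717}{4497} = -38654 + \frac{1717}{4497} = - \frac{173825321}{4497}$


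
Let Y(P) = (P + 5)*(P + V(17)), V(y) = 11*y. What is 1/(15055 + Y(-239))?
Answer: 1/27223 ≈ 3.6734e-5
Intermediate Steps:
Y(P) = (5 + P)*(187 + P) (Y(P) = (P + 5)*(P + 11*17) = (5 + P)*(P + 187) = (5 + P)*(187 + P))
1/(15055 + Y(-239)) = 1/(15055 + (935 + (-239)² + 192*(-239))) = 1/(15055 + (935 + 57121 - 45888)) = 1/(15055 + 12168) = 1/27223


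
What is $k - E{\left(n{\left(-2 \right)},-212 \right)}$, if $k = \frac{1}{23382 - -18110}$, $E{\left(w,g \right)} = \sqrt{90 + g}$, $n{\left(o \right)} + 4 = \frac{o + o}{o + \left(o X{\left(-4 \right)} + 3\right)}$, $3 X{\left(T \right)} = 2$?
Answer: $\frac{1}{41492} - i \sqrt{122} \approx 2.4101 \cdot 10^{-5} - 11.045 i$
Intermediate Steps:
$X{\left(T \right)} = \frac{2}{3}$ ($X{\left(T \right)} = \frac{1}{3} \cdot 2 = \frac{2}{3}$)
$n{\left(o \right)} = -4 + \frac{2 o}{3 + \frac{5 o}{3}}$ ($n{\left(o \right)} = -4 + \frac{o + o}{o + \left(o \frac{2}{3} + 3\right)} = -4 + \frac{2 o}{o + \left(\frac{2 o}{3} + 3\right)} = -4 + \frac{2 o}{o + \left(3 + \frac{2 o}{3}\right)} = -4 + \frac{2 o}{3 + \frac{5 o}{3}}$)
$k = \frac{1}{41492}$ ($k = \frac{1}{23382 + 18110} = \frac{1}{41492} \approx 2.4101 \cdot 10^{-5}$)
$k - E{\left(n{\left(-2 \right)},-212 \right)} = \frac{1}{41492} - \sqrt{90 - 212} = \frac{1}{41492} - \sqrt{-122} = \frac{1}{41492} - i \sqrt{122}$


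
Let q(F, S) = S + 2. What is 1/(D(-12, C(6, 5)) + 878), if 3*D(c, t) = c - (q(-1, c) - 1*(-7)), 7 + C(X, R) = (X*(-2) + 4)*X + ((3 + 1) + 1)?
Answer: 1/875 ≈ 0.0011429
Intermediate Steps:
q(F, S) = 2 + S
C(X, R) = -2 + X*(4 - 2*X) (C(X, R) = -7 + ((X*(-2) + 4)*X + ((3 + 1) + 1)) = -7 + ((-2*X + 4)*X + (4 + 1)) = -7 + ((4 - 2*X)*X + 5) = -7 + (X*(4 - 2*X) + 5) = -7 + (5 + X*(4 - 2*X)) = -2 + X*(4 - 2*X))
D(c, t) = -3 (D(c, t) = (c - ((2 + c) - 1*(-7)))/3 = (c - ((2 + c) + 7))/3 = (c - (9 + c))/3 = (c + (-9 - c))/3 = (⅓)*(-9) = -3)
1/(D(-12, C(6, 5)) + 878) = 1/(-3 + 878) = 1/875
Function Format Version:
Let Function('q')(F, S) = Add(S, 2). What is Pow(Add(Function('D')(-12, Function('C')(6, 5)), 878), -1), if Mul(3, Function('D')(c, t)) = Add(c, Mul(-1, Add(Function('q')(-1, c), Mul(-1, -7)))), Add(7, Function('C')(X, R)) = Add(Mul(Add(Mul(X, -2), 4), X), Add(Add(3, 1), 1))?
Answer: Rational(1, 875) ≈ 0.0011429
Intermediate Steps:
Function('q')(F, S) = Add(2, S)
Function('C')(X, R) = Add(-2, Mul(X, Add(4, Mul(-2, X)))) (Function('C')(X, R) = Add(-7, Add(Mul(Add(Mul(X, -2), 4), X), Add(Add(3, 1), 1))) = Add(-7, Add(Mul(Add(Mul(-2, X), 4), X), Add(4, 1))) = Add(-7, Add(Mul(Add(4, Mul(-2, X)), X), 5)) = Add(-7, Add(Mul(X, Add(4, Mul(-2, X))), 5)) = Add(-7, Add(5, Mul(X, Add(4, Mul(-2, X))))) = Add(-2, Mul(X, Add(4, Mul(-2, X)))))
Function('D')(c, t) = -3 (Function('D')(c, t) = Mul(Rational(1, 3), Add(c, Mul(-1, Add(Add(2, c), Mul(-1, -7))))) = Mul(Rational(1, 3), Add(c, Mul(-1, Add(Add(2, c), 7)))) = Mul(Rational(1, 3), Add(c, Mul(-1, Add(9, c)))) = Mul(Rational(1, 3), Add(c, Add(-9, Mul(-1, c)))) = Mul(Rational(1, 3), -9) = -3)
Pow(Add(Function('D')(-12, Function('C')(6, 5)), 878), -1) = Pow(Add(-3, 878), -1) = Pow(875, -1) = Rational(1, 875)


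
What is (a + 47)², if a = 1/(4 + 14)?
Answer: 717409/324 ≈ 2214.2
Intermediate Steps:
a = 1/18 ≈ 0.055556
(a + 47)² = (1/18 + 47)² = (847/18)² = 717409/324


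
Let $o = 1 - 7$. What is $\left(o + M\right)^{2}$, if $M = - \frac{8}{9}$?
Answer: $\frac{3844}{81} \approx 47.457$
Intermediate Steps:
$o = -6$ ($o = 1 - 7 = -6$)
$M = - \frac{8}{9}$ ($M = \left(-8\right) \frac{1}{9} = - \frac{8}{9} \approx -0.88889$)
$\left(o + M\right)^{2} = \left(-6 - \frac{8}{9}\right)^{2} = \left(- \frac{62}{9}\right)^{2} = \frac{3844}{81}$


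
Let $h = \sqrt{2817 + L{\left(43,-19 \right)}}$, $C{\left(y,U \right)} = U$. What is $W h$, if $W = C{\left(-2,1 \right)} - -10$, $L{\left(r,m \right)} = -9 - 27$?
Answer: $33 \sqrt{309} \approx 580.09$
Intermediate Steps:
$L{\left(r,m \right)} = -36$
$W = 11$ ($W = 1 - -10 = 1 + 10 = 11$)
$h = 3 \sqrt{309}$ ($h = \sqrt{2817 - 36} = \sqrt{2781} = 3 \sqrt{309} \approx 52.735$)
$W h = 11 \cdot 3 \sqrt{309} = 33 \sqrt{309}$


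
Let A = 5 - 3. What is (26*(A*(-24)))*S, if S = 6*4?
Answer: -29952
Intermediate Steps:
A = 2
S = 24
(26*(A*(-24)))*S = (26*(2*(-24)))*24 = (26*(-48))*24 = -1248*24 = -29952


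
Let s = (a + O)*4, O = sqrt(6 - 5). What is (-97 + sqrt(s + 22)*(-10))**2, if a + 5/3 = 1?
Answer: 35227/3 + 1940*sqrt(210)/3 ≈ 21113.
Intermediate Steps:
O = 1 (O = sqrt(1) = 1)
a = -2/3 (a = -5/3 + 1 = -2/3 ≈ -0.66667)
s = 4/3 (s = (-2/3 + 1)*4 = (1/3)*4 = 4/3 ≈ 1.3333)
(-97 + sqrt(s + 22)*(-10))**2 = (-97 + sqrt(4/3 + 22)*(-10))**2 = (-97 + sqrt(70/3)*(-10))**2 = (-97 + (sqrt(210)/3)*(-10))**2 = (-97 - 10*sqrt(210)/3)**2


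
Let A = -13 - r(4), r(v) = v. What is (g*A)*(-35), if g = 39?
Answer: 23205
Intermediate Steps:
A = -17 (A = -13 - 1*4 = -13 - 4 = -17)
(g*A)*(-35) = (39*(-17))*(-35) = -663*(-35) = 23205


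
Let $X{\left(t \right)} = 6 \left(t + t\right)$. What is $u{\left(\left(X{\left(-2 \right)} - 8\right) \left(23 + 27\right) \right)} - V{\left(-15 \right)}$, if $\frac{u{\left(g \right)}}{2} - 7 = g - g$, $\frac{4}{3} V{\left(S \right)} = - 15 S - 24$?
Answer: $- \frac{547}{4} \approx -136.75$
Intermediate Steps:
$V{\left(S \right)} = -18 - \frac{45 S}{4}$ ($V{\left(S \right)} = \frac{3 \left(- 15 S - 24\right)}{4} = \frac{3 \left(-24 - 15 S\right)}{4} = -18 - \frac{45 S}{4}$)
$X{\left(t \right)} = 12 t$ ($X{\left(t \right)} = 6 \cdot 2 t = 12 t$)
$u{\left(g \right)} = 14$ ($u{\left(g \right)} = 14 + 2 \left(g - g\right) = 14 + 2 \cdot 0 = 14 + 0 = 14$)
$u{\left(\left(X{\left(-2 \right)} - 8\right) \left(23 + 27\right) \right)} - V{\left(-15 \right)} = 14 - \left(-18 - - \frac{675}{4}\right) = 14 - \left(-18 + \frac{675}{4}\right) = 14 - \frac{603}{4} = - \frac{547}{4}$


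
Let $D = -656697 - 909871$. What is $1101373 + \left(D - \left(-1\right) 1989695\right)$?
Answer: $1524500$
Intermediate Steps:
$D = -1566568$
$1101373 + \left(D - \left(-1\right) 1989695\right) = 1101373 - \left(1566568 - 1989695\right) = 1101373 - -423127 = 1101373 + \left(-1566568 + 1989695\right) = 1101373 + 423127 = 1524500$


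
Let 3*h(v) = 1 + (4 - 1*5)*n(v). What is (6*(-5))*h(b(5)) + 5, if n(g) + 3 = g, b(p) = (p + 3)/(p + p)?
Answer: -27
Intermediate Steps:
b(p) = (3 + p)/(2*p) (b(p) = (3 + p)/((2*p)) = (3 + p)*(1/(2*p)) = (3 + p)/(2*p))
n(g) = -3 + g
h(v) = 4/3 - v/3 (h(v) = (1 + (4 - 1*5)*(-3 + v))/3 = (1 + (4 - 5)*(-3 + v))/3 = (1 - (-3 + v))/3 = (1 + (3 - v))/3 = (4 - v)/3 = 4/3 - v/3)
(6*(-5))*h(b(5)) + 5 = (6*(-5))*(4/3 - (3 + 5)/(6*5)) + 5 = -30*(4/3 - 8/(6*5)) + 5 = -30*(4/3 - ⅓*⅘) + 5 = -30*(4/3 - 4/15) + 5 = -30*16/15 + 5 = -32 + 5 = -27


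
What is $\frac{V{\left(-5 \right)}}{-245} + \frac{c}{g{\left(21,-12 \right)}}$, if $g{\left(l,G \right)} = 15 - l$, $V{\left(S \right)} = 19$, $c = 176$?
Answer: $- \frac{21617}{735} \approx -29.411$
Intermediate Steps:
$\frac{V{\left(-5 \right)}}{-245} + \frac{c}{g{\left(21,-12 \right)}} = \frac{19}{-245} + \frac{176}{15 - 21} = 19 \left(- \frac{1}{245}\right) + \frac{176}{15 - 21} = - \frac{19}{245} + \frac{176}{-6} = - \frac{19}{245} + 176 \left(- \frac{1}{6}\right) = - \frac{19}{245} - \frac{88}{3} = - \frac{21617}{735}$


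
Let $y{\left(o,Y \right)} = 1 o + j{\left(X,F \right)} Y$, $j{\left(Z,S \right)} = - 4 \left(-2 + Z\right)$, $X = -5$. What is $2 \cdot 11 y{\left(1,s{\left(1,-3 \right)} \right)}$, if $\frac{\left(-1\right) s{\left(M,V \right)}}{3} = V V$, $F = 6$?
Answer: $-16610$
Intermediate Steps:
$j{\left(Z,S \right)} = 8 - 4 Z$
$s{\left(M,V \right)} = - 3 V^{2}$ ($s{\left(M,V \right)} = - 3 V V = - 3 V^{2}$)
$y{\left(o,Y \right)} = o + 28 Y$ ($y{\left(o,Y \right)} = 1 o + \left(8 - -20\right) Y = o + \left(8 + 20\right) Y = o + 28 Y$)
$2 \cdot 11 y{\left(1,s{\left(1,-3 \right)} \right)} = 2 \cdot 11 \left(1 + 28 \left(- 3 \left(-3\right)^{2}\right)\right) = 22 \left(1 + 28 \left(\left(-3\right) 9\right)\right) = 22 \left(1 + 28 \left(-27\right)\right) = 22 \left(1 - 756\right) = 22 \left(-755\right) = -16610$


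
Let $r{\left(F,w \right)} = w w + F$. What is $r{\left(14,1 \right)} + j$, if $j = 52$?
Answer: $67$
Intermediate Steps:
$r{\left(F,w \right)} = F + w^{2}$ ($r{\left(F,w \right)} = w^{2} + F = F + w^{2}$)
$r{\left(14,1 \right)} + j = \left(14 + 1^{2}\right) + 52 = \left(14 + 1\right) + 52 = 15 + 52 = 67$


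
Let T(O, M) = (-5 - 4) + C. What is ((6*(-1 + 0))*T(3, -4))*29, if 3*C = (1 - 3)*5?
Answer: 2146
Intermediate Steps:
C = -10/3 (C = ((1 - 3)*5)/3 = (-2*5)/3 = (⅓)*(-10) = -10/3 ≈ -3.3333)
T(O, M) = -37/3 (T(O, M) = (-5 - 4) - 10/3 = -9 - 10/3 = -37/3)
((6*(-1 + 0))*T(3, -4))*29 = ((6*(-1 + 0))*(-37/3))*29 = ((6*(-1))*(-37/3))*29 = -6*(-37/3)*29 = 74*29 = 2146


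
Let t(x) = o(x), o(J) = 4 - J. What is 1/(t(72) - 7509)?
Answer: -1/7577 ≈ -0.00013198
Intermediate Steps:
t(x) = 4 - x
1/(t(72) - 7509) = 1/((4 - 1*72) - 7509) = 1/((4 - 72) - 7509) = 1/(-68 - 7509) = 1/(-7577) = -1/7577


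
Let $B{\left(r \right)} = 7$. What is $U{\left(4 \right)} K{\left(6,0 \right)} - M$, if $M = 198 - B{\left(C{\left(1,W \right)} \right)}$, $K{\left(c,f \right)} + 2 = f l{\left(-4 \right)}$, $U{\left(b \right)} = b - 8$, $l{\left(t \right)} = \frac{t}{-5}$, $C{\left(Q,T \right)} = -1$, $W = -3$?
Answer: $-183$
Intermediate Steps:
$l{\left(t \right)} = - \frac{t}{5}$ ($l{\left(t \right)} = t \left(- \frac{1}{5}\right) = - \frac{t}{5}$)
$U{\left(b \right)} = -8 + b$ ($U{\left(b \right)} = b - 8 = -8 + b$)
$K{\left(c,f \right)} = -2 + \frac{4 f}{5}$ ($K{\left(c,f \right)} = -2 + f \left(\left(- \frac{1}{5}\right) \left(-4\right)\right) = -2 + f \frac{4}{5} = -2 + \frac{4 f}{5}$)
$M = 191$ ($M = 198 - 7 = 191$)
$U{\left(4 \right)} K{\left(6,0 \right)} - M = \left(-8 + 4\right) \left(-2 + \frac{4}{5} \cdot 0\right) - 191 = - 4 \left(-2 + 0\right) - 191 = \left(-4\right) \left(-2\right) - 191 = 8 - 191 = -183$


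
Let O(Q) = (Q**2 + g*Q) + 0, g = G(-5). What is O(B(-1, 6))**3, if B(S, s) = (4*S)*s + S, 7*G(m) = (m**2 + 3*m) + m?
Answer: 76765625000/343 ≈ 2.2381e+8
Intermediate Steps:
G(m) = m**2/7 + 4*m/7 (G(m) = ((m**2 + 3*m) + m)/7 = (m**2 + 4*m)/7 = m**2/7 + 4*m/7)
g = 5/7 (g = (1/7)*(-5)*(4 - 5) = (1/7)*(-5)*(-1) = 5/7 ≈ 0.71429)
B(S, s) = S + 4*S*s (B(S, s) = 4*S*s + S = S + 4*S*s)
O(Q) = Q**2 + 5*Q/7 (O(Q) = (Q**2 + 5*Q/7) + 0 = Q**2 + 5*Q/7)
O(B(-1, 6))**3 = ((-(1 + 4*6))*(5 + 7*(-(1 + 4*6)))/7)**3 = ((-(1 + 24))*(5 + 7*(-(1 + 24)))/7)**3 = ((-1*25)*(5 + 7*(-1*25))/7)**3 = ((1/7)*(-25)*(5 + 7*(-25)))**3 = ((1/7)*(-25)*(5 - 175))**3 = ((1/7)*(-25)*(-170))**3 = (4250/7)**3 = 76765625000/343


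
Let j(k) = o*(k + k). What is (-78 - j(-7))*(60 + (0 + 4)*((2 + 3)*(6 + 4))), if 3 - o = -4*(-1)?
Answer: -23920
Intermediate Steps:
o = -1 (o = 3 - (-4)*(-1) = 3 - 1*4 = 3 - 4 = -1)
j(k) = -2*k (j(k) = -(k + k) = -2*k)
(-78 - j(-7))*(60 + (0 + 4)*((2 + 3)*(6 + 4))) = (-78 - (-2)*(-7))*(60 + (0 + 4)*((2 + 3)*(6 + 4))) = (-78 - 1*14)*(60 + 4*(5*10)) = (-78 - 14)*(60 + 4*50) = -92*(60 + 200) = -92*260 = -23920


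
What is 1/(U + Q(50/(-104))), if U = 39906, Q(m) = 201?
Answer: 1/40107 ≈ 2.4933e-5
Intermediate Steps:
1/(U + Q(50/(-104))) = 1/(39906 + 201) = 1/40107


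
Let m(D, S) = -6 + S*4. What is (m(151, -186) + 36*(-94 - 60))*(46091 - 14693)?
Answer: -197619012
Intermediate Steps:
m(D, S) = -6 + 4*S
(m(151, -186) + 36*(-94 - 60))*(46091 - 14693) = ((-6 + 4*(-186)) + 36*(-94 - 60))*(46091 - 14693) = ((-6 - 744) + 36*(-154))*31398 = (-750 - 5544)*31398 = -6294*31398 = -197619012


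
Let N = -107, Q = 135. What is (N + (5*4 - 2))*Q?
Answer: -12015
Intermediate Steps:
(N + (5*4 - 2))*Q = (-107 + (5*4 - 2))*135 = (-107 + (20 - 2))*135 = (-107 + 18)*135 = -89*135 = -12015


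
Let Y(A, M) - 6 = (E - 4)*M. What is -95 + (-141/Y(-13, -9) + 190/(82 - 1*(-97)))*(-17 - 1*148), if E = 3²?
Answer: -2016760/2327 ≈ -866.68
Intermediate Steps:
E = 9
Y(A, M) = 6 + 5*M (Y(A, M) = 6 + (9 - 4)*M = 6 + 5*M)
-95 + (-141/Y(-13, -9) + 190/(82 - 1*(-97)))*(-17 - 1*148) = -95 + (-141/(6 + 5*(-9)) + 190/(82 - 1*(-97)))*(-17 - 1*148) = -95 + (-141/(6 - 45) + 190/(82 + 97))*(-17 - 148) = -95 + (-141/(-39) + 190/179)*(-165) = -95 + (-141*(-1/39) + 190*(1/179))*(-165) = -95 + (47/13 + 190/179)*(-165) = -95 + (10883/2327)*(-165) = -95 - 1795695/2327 = -2016760/2327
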